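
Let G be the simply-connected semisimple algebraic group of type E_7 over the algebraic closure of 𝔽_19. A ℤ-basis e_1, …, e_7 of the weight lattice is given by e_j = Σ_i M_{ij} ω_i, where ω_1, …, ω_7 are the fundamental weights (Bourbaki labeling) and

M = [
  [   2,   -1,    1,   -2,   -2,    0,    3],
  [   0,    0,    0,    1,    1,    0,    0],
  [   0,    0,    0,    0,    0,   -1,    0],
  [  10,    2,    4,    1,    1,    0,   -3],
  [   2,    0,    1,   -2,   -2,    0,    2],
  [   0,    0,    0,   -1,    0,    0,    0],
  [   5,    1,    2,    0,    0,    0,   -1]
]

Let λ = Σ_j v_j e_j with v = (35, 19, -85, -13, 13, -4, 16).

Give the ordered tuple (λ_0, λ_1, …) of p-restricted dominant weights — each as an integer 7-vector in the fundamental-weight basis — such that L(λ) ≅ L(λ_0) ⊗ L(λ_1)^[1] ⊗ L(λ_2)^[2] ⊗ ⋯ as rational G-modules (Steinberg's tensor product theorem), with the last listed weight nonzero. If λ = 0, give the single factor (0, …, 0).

((14, 0, 4, 0, 17, 13, 8),)

Change of basis e → ω: c = M·v where v = (35, 19, -85, -13, 13, -4, 16):
  c_1 = (2)·(35) + (-1)·(19) + (1)·(-85) + (-2)·(-13) + (-2)·(13) + (0)·(-4) + (3)·(16) = 14
  c_2 = (0)·(35) + (0)·(19) + (0)·(-85) + (1)·(-13) + (1)·(13) + (0)·(-4) + (0)·(16) = 0
  c_3 = (0)·(35) + (0)·(19) + (0)·(-85) + (0)·(-13) + (0)·(13) + (-1)·(-4) + (0)·(16) = 4
  c_4 = (10)·(35) + (2)·(19) + (4)·(-85) + (1)·(-13) + (1)·(13) + (0)·(-4) + (-3)·(16) = 0
  c_5 = (2)·(35) + (0)·(19) + (1)·(-85) + (-2)·(-13) + (-2)·(13) + (0)·(-4) + (2)·(16) = 17
  c_6 = (0)·(35) + (0)·(19) + (0)·(-85) + (-1)·(-13) + (0)·(13) + (0)·(-4) + (0)·(16) = 13
  c_7 = (5)·(35) + (1)·(19) + (2)·(-85) + (0)·(-13) + (0)·(13) + (0)·(-4) + (-1)·(16) = 8
Base-19 expansion of each c_i:
  c_1 = 14 = 14·19^0
  c_2 = 0
  c_3 = 4 = 4·19^0
  c_4 = 0
  c_5 = 17 = 17·19^0
  c_6 = 13 = 13·19^0
  c_7 = 8 = 8·19^0
λ_0 = (14, 0, 4, 0, 17, 13, 8)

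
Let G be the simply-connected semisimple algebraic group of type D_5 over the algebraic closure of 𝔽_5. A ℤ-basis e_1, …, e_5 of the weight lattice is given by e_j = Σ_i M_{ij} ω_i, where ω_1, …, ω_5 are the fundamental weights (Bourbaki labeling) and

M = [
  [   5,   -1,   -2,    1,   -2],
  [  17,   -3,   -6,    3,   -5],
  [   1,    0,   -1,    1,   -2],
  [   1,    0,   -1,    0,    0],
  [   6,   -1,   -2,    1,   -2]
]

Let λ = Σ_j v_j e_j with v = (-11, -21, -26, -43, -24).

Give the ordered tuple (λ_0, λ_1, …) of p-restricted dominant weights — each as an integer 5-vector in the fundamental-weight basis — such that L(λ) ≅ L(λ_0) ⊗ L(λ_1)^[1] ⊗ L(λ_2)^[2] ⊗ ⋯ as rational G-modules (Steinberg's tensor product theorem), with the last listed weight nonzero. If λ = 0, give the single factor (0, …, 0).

Change of basis e → ω: c = M·v where v = (-11, -21, -26, -43, -24):
  c_1 = (5)·(-11) + (-1)·(-21) + (-2)·(-26) + (1)·(-43) + (-2)·(-24) = 23
  c_2 = (17)·(-11) + (-3)·(-21) + (-6)·(-26) + (3)·(-43) + (-5)·(-24) = 23
  c_3 = (1)·(-11) + (0)·(-21) + (-1)·(-26) + (1)·(-43) + (-2)·(-24) = 20
  c_4 = (1)·(-11) + (0)·(-21) + (-1)·(-26) + (0)·(-43) + (0)·(-24) = 15
  c_5 = (6)·(-11) + (-1)·(-21) + (-2)·(-26) + (1)·(-43) + (-2)·(-24) = 12
p = 5; digits c_i = Σ_j d_{ij}·5^j, 0 ≤ d_{ij} < 5:
  c_1 = 23 = 3·5^0 + 4·5^1
  c_2 = 23 = 3·5^0 + 4·5^1
  c_3 = 20 = 0·5^0 + 4·5^1
  c_4 = 15 = 0·5^0 + 3·5^1
  c_5 = 12 = 2·5^0 + 2·5^1
Factor λ_0 = (3, 3, 0, 0, 2)
Factor λ_1 = (4, 4, 4, 3, 2)

((3, 3, 0, 0, 2), (4, 4, 4, 3, 2))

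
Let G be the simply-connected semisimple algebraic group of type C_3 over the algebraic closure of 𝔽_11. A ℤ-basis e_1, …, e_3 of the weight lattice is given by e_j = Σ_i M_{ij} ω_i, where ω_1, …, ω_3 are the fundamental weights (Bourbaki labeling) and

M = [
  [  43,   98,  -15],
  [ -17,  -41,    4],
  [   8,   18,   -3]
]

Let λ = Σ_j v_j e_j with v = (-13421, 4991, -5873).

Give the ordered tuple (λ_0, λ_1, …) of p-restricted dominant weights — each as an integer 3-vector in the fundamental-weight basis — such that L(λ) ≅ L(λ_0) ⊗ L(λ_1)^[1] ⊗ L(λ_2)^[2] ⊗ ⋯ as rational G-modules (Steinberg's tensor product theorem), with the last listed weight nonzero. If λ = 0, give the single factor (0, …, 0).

In the fundamental-weight basis, λ has coordinates c = M·v (v = (-13421, 4991, -5873)):
  c_1 = 43*-13421 + 98*4991 + -15*-5873 = 110
  c_2 = -17*-13421 + -41*4991 + 4*-5873 = 34
  c_3 = 8*-13421 + 18*4991 + -3*-5873 = 89
p = 11; digits c_i = Σ_j d_{ij}·11^j, 0 ≤ d_{ij} < 11:
  c_1 = 110 = 0·11^0 + 10·11^1
  c_2 = 34 = 1·11^0 + 3·11^1
  c_3 = 89 = 1·11^0 + 8·11^1
Factor λ_0 = (0, 1, 1)
Factor λ_1 = (10, 3, 8)

((0, 1, 1), (10, 3, 8))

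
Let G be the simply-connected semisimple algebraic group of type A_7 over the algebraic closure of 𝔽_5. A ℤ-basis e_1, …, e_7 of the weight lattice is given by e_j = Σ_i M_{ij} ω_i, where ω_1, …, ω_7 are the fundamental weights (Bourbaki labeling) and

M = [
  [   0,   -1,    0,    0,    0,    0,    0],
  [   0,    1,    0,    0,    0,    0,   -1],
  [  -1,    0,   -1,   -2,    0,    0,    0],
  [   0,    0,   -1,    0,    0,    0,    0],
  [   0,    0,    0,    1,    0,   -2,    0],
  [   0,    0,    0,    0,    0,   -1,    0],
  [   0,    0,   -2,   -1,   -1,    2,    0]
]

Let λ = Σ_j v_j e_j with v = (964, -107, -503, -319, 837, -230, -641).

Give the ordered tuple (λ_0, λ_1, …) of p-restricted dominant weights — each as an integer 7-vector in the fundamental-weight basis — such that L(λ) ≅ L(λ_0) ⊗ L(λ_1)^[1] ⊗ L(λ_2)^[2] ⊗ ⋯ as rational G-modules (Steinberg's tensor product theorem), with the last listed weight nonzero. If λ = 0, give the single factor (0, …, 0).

((2, 4, 2, 3, 1, 0, 3), (1, 1, 0, 0, 3, 1, 0), (4, 1, 2, 0, 0, 4, 1), (0, 4, 1, 4, 1, 1, 0))

Compute c_i = Σ_j M_{ij} v_j with v = (964, -107, -503, -319, 837, -230, -641):
  c_1 = 0·964 + (-1)·(-107) + (0)·(-503) + (0)·(-319) + 0·837 + (0)·(-230) + (0)·(-641) = 107
  c_2 = 0·964 + (1)·(-107) + (0)·(-503) + (0)·(-319) + 0·837 + (0)·(-230) + (-1)·(-641) = 534
  c_3 = (-1)·(964) + (0)·(-107) + (-1)·(-503) + (-2)·(-319) + 0·837 + (0)·(-230) + (0)·(-641) = 177
  c_4 = 0·964 + (0)·(-107) + (-1)·(-503) + (0)·(-319) + 0·837 + (0)·(-230) + (0)·(-641) = 503
  c_5 = 0·964 + (0)·(-107) + (0)·(-503) + (1)·(-319) + 0·837 + (-2)·(-230) + (0)·(-641) = 141
  c_6 = 0·964 + (0)·(-107) + (0)·(-503) + (0)·(-319) + 0·837 + (-1)·(-230) + (0)·(-641) = 230
  c_7 = 0·964 + (0)·(-107) + (-2)·(-503) + (-1)·(-319) + (-1)·(837) + (2)·(-230) + (0)·(-641) = 28
Writing each c_i in base p = 5:
  c_1 = 107 = 2·5^0 + 1·5^1 + 4·5^2
  c_2 = 534 = 4·5^0 + 1·5^1 + 1·5^2 + 4·5^3
  c_3 = 177 = 2·5^0 + 0·5^1 + 2·5^2 + 1·5^3
  c_4 = 503 = 3·5^0 + 0·5^1 + 0·5^2 + 4·5^3
  c_5 = 141 = 1·5^0 + 3·5^1 + 0·5^2 + 1·5^3
  c_6 = 230 = 0·5^0 + 1·5^1 + 4·5^2 + 1·5^3
  c_7 = 28 = 3·5^0 + 0·5^1 + 1·5^2
λ_0 = (2, 4, 2, 3, 1, 0, 3)
λ_1 = (1, 1, 0, 0, 3, 1, 0)
λ_2 = (4, 1, 2, 0, 0, 4, 1)
λ_3 = (0, 4, 1, 4, 1, 1, 0)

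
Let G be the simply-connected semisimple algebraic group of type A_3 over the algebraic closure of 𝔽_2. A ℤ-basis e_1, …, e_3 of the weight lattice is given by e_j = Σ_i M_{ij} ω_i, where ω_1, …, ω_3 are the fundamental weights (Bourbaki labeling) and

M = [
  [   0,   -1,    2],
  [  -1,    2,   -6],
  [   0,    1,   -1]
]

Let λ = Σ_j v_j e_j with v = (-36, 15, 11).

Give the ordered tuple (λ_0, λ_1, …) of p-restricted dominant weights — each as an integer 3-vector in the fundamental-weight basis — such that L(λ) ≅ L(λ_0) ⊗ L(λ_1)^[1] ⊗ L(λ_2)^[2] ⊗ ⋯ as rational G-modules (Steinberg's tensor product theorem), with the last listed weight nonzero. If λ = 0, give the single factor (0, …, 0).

Converting to the ω-basis (c_i = row i of M dotted with v = (-36, 15, 11)):
  c_1 = 0*-36 + -1*15 + 2*11 = 7
  c_2 = -1*-36 + 2*15 + -6*11 = 0
  c_3 = 0*-36 + 1*15 + -1*11 = 4
Expand coordinatewise in base 2:
  c_1 = 7 = 1·2^0 + 1·2^1 + 1·2^2
  c_2 = 0
  c_3 = 4 = 0·2^0 + 0·2^1 + 1·2^2
λ_0 = (1, 0, 0)
λ_1 = (1, 0, 0)
λ_2 = (1, 0, 1)

((1, 0, 0), (1, 0, 0), (1, 0, 1))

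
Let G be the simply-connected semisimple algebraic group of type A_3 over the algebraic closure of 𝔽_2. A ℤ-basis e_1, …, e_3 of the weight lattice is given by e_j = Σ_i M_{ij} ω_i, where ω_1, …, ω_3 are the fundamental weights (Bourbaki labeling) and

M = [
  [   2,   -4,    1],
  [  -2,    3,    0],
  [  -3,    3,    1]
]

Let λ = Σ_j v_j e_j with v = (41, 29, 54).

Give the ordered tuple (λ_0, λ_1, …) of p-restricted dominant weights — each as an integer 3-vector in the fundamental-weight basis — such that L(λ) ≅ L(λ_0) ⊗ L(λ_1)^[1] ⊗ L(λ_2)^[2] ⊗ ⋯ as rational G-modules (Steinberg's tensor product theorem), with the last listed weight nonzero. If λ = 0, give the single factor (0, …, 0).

Compute c_i = Σ_j M_{ij} v_j with v = (41, 29, 54):
  c_1 = 2*41 + -4*29 + 1*54 = 20
  c_2 = -2*41 + 3*29 + 0*54 = 5
  c_3 = -3*41 + 3*29 + 1*54 = 18
Base-2 expansion of each c_i:
  c_1 = 20 = 0·2^0 + 0·2^1 + 1·2^2 + 0·2^3 + 1·2^4
  c_2 = 5 = 1·2^0 + 0·2^1 + 1·2^2
  c_3 = 18 = 0·2^0 + 1·2^1 + 0·2^2 + 0·2^3 + 1·2^4
p-restricted factor λ_0 = (0, 1, 0)
p-restricted factor λ_1 = (0, 0, 1)
p-restricted factor λ_2 = (1, 1, 0)
p-restricted factor λ_3 = (0, 0, 0)
p-restricted factor λ_4 = (1, 0, 1)

((0, 1, 0), (0, 0, 1), (1, 1, 0), (0, 0, 0), (1, 0, 1))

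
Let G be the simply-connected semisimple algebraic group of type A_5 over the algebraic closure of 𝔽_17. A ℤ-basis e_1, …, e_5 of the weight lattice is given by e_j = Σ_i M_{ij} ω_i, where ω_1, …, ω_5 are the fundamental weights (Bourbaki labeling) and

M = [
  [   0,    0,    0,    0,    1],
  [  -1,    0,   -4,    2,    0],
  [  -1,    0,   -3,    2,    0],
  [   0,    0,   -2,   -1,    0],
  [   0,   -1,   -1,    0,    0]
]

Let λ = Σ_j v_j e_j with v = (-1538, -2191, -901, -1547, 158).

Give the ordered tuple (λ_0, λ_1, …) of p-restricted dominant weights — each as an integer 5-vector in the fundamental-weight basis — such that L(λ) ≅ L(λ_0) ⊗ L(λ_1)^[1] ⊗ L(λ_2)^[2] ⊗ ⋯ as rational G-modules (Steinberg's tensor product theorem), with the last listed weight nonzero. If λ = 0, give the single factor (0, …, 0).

Converting to the ω-basis (c_i = row i of M dotted with v = (-1538, -2191, -901, -1547, 158)):
  c_1 = 0*-1538 + 0*-2191 + 0*-901 + 0*-1547 + 1*158 = 158
  c_2 = -1*-1538 + 0*-2191 + -4*-901 + 2*-1547 + 0*158 = 2048
  c_3 = -1*-1538 + 0*-2191 + -3*-901 + 2*-1547 + 0*158 = 1147
  c_4 = 0*-1538 + 0*-2191 + -2*-901 + -1*-1547 + 0*158 = 3349
  c_5 = 0*-1538 + -1*-2191 + -1*-901 + 0*-1547 + 0*158 = 3092
Base-17 expansion of each c_i:
  c_1 = 158 = 5·17^0 + 9·17^1
  c_2 = 2048 = 8·17^0 + 1·17^1 + 7·17^2
  c_3 = 1147 = 8·17^0 + 16·17^1 + 3·17^2
  c_4 = 3349 = 0·17^0 + 10·17^1 + 11·17^2
  c_5 = 3092 = 15·17^0 + 11·17^1 + 10·17^2
p-restricted factor λ_0 = (5, 8, 8, 0, 15)
p-restricted factor λ_1 = (9, 1, 16, 10, 11)
p-restricted factor λ_2 = (0, 7, 3, 11, 10)

((5, 8, 8, 0, 15), (9, 1, 16, 10, 11), (0, 7, 3, 11, 10))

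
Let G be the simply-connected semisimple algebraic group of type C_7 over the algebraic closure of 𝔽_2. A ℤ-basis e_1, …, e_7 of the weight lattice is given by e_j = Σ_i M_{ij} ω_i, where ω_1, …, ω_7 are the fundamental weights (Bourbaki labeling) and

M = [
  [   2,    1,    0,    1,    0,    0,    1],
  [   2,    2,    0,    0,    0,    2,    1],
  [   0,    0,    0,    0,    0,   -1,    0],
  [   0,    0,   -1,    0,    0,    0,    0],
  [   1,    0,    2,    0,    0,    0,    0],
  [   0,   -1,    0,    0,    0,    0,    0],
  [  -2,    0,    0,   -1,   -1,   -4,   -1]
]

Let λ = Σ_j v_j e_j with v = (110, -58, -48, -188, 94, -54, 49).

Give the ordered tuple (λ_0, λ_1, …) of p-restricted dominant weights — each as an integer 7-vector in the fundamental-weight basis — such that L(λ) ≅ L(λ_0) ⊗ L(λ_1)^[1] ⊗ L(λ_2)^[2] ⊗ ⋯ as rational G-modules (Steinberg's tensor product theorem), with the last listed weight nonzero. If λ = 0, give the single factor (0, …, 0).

((1, 1, 0, 0, 0, 0, 1), (1, 0, 1, 0, 1, 1, 0), (1, 1, 1, 0, 1, 0, 0), (0, 1, 0, 0, 1, 1, 1), (1, 0, 1, 1, 0, 1, 0), (0, 1, 1, 1, 0, 1, 1))

Change of basis e → ω: c = M·v where v = (110, -58, -48, -188, 94, -54, 49):
  c_1 = 2*110 + 1*-58 + 0*-48 + 1*-188 + 0*94 + 0*-54 + 1*49 = 23
  c_2 = 2*110 + 2*-58 + 0*-48 + 0*-188 + 0*94 + 2*-54 + 1*49 = 45
  c_3 = 0*110 + 0*-58 + 0*-48 + 0*-188 + 0*94 + -1*-54 + 0*49 = 54
  c_4 = 0*110 + 0*-58 + -1*-48 + 0*-188 + 0*94 + 0*-54 + 0*49 = 48
  c_5 = 1*110 + 0*-58 + 2*-48 + 0*-188 + 0*94 + 0*-54 + 0*49 = 14
  c_6 = 0*110 + -1*-58 + 0*-48 + 0*-188 + 0*94 + 0*-54 + 0*49 = 58
  c_7 = -2*110 + 0*-58 + 0*-48 + -1*-188 + -1*94 + -4*-54 + -1*49 = 41
Base-2 expansion of each c_i:
  c_1 = 23 = 1·2^0 + 1·2^1 + 1·2^2 + 0·2^3 + 1·2^4
  c_2 = 45 = 1·2^0 + 0·2^1 + 1·2^2 + 1·2^3 + 0·2^4 + 1·2^5
  c_3 = 54 = 0·2^0 + 1·2^1 + 1·2^2 + 0·2^3 + 1·2^4 + 1·2^5
  c_4 = 48 = 0·2^0 + 0·2^1 + 0·2^2 + 0·2^3 + 1·2^4 + 1·2^5
  c_5 = 14 = 0·2^0 + 1·2^1 + 1·2^2 + 1·2^3
  c_6 = 58 = 0·2^0 + 1·2^1 + 0·2^2 + 1·2^3 + 1·2^4 + 1·2^5
  c_7 = 41 = 1·2^0 + 0·2^1 + 0·2^2 + 1·2^3 + 0·2^4 + 1·2^5
Factor λ_0 = (1, 1, 0, 0, 0, 0, 1)
Factor λ_1 = (1, 0, 1, 0, 1, 1, 0)
Factor λ_2 = (1, 1, 1, 0, 1, 0, 0)
Factor λ_3 = (0, 1, 0, 0, 1, 1, 1)
Factor λ_4 = (1, 0, 1, 1, 0, 1, 0)
Factor λ_5 = (0, 1, 1, 1, 0, 1, 1)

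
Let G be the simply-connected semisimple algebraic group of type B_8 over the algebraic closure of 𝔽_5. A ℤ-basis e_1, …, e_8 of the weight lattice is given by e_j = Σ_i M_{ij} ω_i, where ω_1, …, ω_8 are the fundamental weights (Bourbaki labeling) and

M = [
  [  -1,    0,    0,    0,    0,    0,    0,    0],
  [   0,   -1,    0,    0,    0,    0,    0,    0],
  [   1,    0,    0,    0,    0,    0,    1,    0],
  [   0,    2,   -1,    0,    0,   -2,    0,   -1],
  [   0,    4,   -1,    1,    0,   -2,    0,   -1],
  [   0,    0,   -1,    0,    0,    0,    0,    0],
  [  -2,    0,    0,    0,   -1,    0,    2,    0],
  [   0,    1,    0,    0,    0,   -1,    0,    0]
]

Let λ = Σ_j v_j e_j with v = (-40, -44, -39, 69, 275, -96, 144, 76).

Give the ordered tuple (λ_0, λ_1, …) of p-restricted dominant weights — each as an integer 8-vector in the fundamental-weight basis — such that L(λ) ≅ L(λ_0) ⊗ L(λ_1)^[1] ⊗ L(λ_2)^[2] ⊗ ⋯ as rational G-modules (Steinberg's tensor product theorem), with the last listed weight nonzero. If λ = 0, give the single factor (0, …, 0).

((0, 4, 4, 2, 3, 4, 3, 2), (3, 3, 0, 3, 4, 2, 3, 0), (1, 1, 4, 2, 1, 1, 3, 2))

Change of basis e → ω: c = M·v where v = (-40, -44, -39, 69, 275, -96, 144, 76):
  c_1 = -1*-40 + 0*-44 + 0*-39 + 0*69 + 0*275 + 0*-96 + 0*144 + 0*76 = 40
  c_2 = 0*-40 + -1*-44 + 0*-39 + 0*69 + 0*275 + 0*-96 + 0*144 + 0*76 = 44
  c_3 = 1*-40 + 0*-44 + 0*-39 + 0*69 + 0*275 + 0*-96 + 1*144 + 0*76 = 104
  c_4 = 0*-40 + 2*-44 + -1*-39 + 0*69 + 0*275 + -2*-96 + 0*144 + -1*76 = 67
  c_5 = 0*-40 + 4*-44 + -1*-39 + 1*69 + 0*275 + -2*-96 + 0*144 + -1*76 = 48
  c_6 = 0*-40 + 0*-44 + -1*-39 + 0*69 + 0*275 + 0*-96 + 0*144 + 0*76 = 39
  c_7 = -2*-40 + 0*-44 + 0*-39 + 0*69 + -1*275 + 0*-96 + 2*144 + 0*76 = 93
  c_8 = 0*-40 + 1*-44 + 0*-39 + 0*69 + 0*275 + -1*-96 + 0*144 + 0*76 = 52
Base-5 expansion of each c_i:
  c_1 = 40 = 0·5^0 + 3·5^1 + 1·5^2
  c_2 = 44 = 4·5^0 + 3·5^1 + 1·5^2
  c_3 = 104 = 4·5^0 + 0·5^1 + 4·5^2
  c_4 = 67 = 2·5^0 + 3·5^1 + 2·5^2
  c_5 = 48 = 3·5^0 + 4·5^1 + 1·5^2
  c_6 = 39 = 4·5^0 + 2·5^1 + 1·5^2
  c_7 = 93 = 3·5^0 + 3·5^1 + 3·5^2
  c_8 = 52 = 2·5^0 + 0·5^1 + 2·5^2
Factor λ_0 = (0, 4, 4, 2, 3, 4, 3, 2)
Factor λ_1 = (3, 3, 0, 3, 4, 2, 3, 0)
Factor λ_2 = (1, 1, 4, 2, 1, 1, 3, 2)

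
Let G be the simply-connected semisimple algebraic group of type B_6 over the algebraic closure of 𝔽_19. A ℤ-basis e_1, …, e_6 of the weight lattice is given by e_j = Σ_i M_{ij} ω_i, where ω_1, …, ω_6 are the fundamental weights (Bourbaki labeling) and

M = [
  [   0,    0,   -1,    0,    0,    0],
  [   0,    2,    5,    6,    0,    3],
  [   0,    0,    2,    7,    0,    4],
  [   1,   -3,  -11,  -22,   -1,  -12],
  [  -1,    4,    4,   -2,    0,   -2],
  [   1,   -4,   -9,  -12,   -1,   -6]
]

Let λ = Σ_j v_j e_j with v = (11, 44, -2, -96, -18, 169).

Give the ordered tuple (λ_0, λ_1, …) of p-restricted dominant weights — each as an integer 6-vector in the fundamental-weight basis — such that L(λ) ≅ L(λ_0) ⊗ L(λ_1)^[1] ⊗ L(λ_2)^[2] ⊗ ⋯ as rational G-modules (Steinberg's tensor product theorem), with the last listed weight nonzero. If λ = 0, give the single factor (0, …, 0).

In the fundamental-weight basis, λ has coordinates c = M·v (v = (11, 44, -2, -96, -18, 169)):
  c_1 = (0)·(11) + (0)·(44) + (-1)·(-2) + (0)·(-96) + (0)·(-18) + (0)·(169) = 2
  c_2 = (0)·(11) + (2)·(44) + (5)·(-2) + (6)·(-96) + (0)·(-18) + (3)·(169) = 9
  c_3 = (0)·(11) + (0)·(44) + (2)·(-2) + (7)·(-96) + (0)·(-18) + (4)·(169) = 0
  c_4 = (1)·(11) + (-3)·(44) + (-11)·(-2) + (-22)·(-96) + (-1)·(-18) + (-12)·(169) = 3
  c_5 = (-1)·(11) + (4)·(44) + (4)·(-2) + (-2)·(-96) + (0)·(-18) + (-2)·(169) = 11
  c_6 = (1)·(11) + (-4)·(44) + (-9)·(-2) + (-12)·(-96) + (-1)·(-18) + (-6)·(169) = 9
p = 19; digits c_i = Σ_j d_{ij}·19^j, 0 ≤ d_{ij} < 19:
  c_1 = 2 = 2·19^0
  c_2 = 9 = 9·19^0
  c_3 = 0
  c_4 = 3 = 3·19^0
  c_5 = 11 = 11·19^0
  c_6 = 9 = 9·19^0
p-restricted factor λ_0 = (2, 9, 0, 3, 11, 9)

((2, 9, 0, 3, 11, 9),)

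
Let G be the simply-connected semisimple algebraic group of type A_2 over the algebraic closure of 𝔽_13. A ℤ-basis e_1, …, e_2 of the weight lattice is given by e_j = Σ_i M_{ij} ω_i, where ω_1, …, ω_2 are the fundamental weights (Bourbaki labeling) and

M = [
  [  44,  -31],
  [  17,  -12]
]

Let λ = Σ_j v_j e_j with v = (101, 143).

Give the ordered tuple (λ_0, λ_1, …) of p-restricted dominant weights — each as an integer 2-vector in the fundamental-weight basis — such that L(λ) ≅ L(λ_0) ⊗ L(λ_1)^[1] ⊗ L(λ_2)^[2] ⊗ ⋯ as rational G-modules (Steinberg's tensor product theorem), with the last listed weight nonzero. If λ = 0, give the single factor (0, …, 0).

((11, 1),)

Change of basis e → ω: c = M·v where v = (101, 143):
  c_1 = (44)·(101) + (-31)·(143) = 11
  c_2 = (17)·(101) + (-12)·(143) = 1
Writing each c_i in base p = 13:
  c_1 = 11 = 11·13^0
  c_2 = 1 = 1·13^0
λ_0 = (11, 1)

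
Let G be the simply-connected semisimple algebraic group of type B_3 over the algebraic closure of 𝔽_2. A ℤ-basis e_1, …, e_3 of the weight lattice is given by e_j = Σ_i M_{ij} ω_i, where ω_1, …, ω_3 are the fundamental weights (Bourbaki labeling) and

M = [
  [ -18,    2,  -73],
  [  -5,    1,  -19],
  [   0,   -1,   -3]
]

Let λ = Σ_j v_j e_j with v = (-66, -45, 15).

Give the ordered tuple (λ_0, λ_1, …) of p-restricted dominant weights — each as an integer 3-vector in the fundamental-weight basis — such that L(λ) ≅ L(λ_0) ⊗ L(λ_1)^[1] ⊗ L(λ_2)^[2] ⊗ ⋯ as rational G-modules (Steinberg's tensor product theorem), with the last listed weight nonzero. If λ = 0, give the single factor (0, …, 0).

((1, 0, 0), (1, 0, 0))

Compute c_i = Σ_j M_{ij} v_j with v = (-66, -45, 15):
  c_1 = (-18)·(-66) + (2)·(-45) + (-73)·(15) = 3
  c_2 = (-5)·(-66) + (1)·(-45) + (-19)·(15) = 0
  c_3 = (0)·(-66) + (-1)·(-45) + (-3)·(15) = 0
Base-2 expansion of each c_i:
  c_1 = 3 = 1·2^0 + 1·2^1
  c_2 = 0
  c_3 = 0
p-restricted factor λ_0 = (1, 0, 0)
p-restricted factor λ_1 = (1, 0, 0)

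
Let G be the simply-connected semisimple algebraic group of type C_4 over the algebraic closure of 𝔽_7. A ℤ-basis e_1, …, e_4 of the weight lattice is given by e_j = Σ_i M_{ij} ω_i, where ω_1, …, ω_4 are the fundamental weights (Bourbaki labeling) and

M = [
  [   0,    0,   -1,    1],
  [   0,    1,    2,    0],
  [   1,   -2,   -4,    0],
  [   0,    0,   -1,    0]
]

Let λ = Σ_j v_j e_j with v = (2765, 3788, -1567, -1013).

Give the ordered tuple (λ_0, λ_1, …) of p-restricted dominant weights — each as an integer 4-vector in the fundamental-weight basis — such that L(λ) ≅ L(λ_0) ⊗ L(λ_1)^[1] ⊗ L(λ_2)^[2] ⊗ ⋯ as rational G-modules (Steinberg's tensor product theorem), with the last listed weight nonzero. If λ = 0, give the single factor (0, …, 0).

Compute c_i = Σ_j M_{ij} v_j with v = (2765, 3788, -1567, -1013):
  c_1 = 0*2765 + 0*3788 + -1*-1567 + 1*-1013 = 554
  c_2 = 0*2765 + 1*3788 + 2*-1567 + 0*-1013 = 654
  c_3 = 1*2765 + -2*3788 + -4*-1567 + 0*-1013 = 1457
  c_4 = 0*2765 + 0*3788 + -1*-1567 + 0*-1013 = 1567
Writing each c_i in base p = 7:
  c_1 = 554 = 1·7^0 + 2·7^1 + 4·7^2 + 1·7^3
  c_2 = 654 = 3·7^0 + 2·7^1 + 6·7^2 + 1·7^3
  c_3 = 1457 = 1·7^0 + 5·7^1 + 1·7^2 + 4·7^3
  c_4 = 1567 = 6·7^0 + 6·7^1 + 3·7^2 + 4·7^3
Factor λ_0 = (1, 3, 1, 6)
Factor λ_1 = (2, 2, 5, 6)
Factor λ_2 = (4, 6, 1, 3)
Factor λ_3 = (1, 1, 4, 4)

((1, 3, 1, 6), (2, 2, 5, 6), (4, 6, 1, 3), (1, 1, 4, 4))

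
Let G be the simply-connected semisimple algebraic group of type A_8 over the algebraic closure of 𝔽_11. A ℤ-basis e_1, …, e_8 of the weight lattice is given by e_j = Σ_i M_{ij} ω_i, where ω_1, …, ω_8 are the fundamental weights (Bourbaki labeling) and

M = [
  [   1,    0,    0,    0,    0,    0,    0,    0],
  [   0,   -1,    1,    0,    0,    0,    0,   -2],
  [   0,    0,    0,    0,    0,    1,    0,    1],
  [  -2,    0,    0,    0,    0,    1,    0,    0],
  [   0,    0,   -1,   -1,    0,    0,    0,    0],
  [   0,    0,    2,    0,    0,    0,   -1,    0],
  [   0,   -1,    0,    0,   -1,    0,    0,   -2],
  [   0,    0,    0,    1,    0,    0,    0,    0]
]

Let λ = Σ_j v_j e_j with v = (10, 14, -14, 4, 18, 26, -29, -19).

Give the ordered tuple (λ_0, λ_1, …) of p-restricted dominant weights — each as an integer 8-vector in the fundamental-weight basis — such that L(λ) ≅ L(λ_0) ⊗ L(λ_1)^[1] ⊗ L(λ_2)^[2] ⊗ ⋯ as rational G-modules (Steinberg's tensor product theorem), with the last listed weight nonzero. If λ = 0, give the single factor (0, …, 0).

Compute c_i = Σ_j M_{ij} v_j with v = (10, 14, -14, 4, 18, 26, -29, -19):
  c_1 = 1·10 + 0·14 + (0)·(-14) + 0·4 + 0·18 + 0·26 + (0)·(-29) + (0)·(-19) = 10
  c_2 = 0·10 + (-1)·(14) + (1)·(-14) + 0·4 + 0·18 + 0·26 + (0)·(-29) + (-2)·(-19) = 10
  c_3 = 0·10 + 0·14 + (0)·(-14) + 0·4 + 0·18 + 1·26 + (0)·(-29) + (1)·(-19) = 7
  c_4 = (-2)·(10) + 0·14 + (0)·(-14) + 0·4 + 0·18 + 1·26 + (0)·(-29) + (0)·(-19) = 6
  c_5 = 0·10 + 0·14 + (-1)·(-14) + (-1)·(4) + 0·18 + 0·26 + (0)·(-29) + (0)·(-19) = 10
  c_6 = 0·10 + 0·14 + (2)·(-14) + 0·4 + 0·18 + 0·26 + (-1)·(-29) + (0)·(-19) = 1
  c_7 = 0·10 + (-1)·(14) + (0)·(-14) + 0·4 + (-1)·(18) + 0·26 + (0)·(-29) + (-2)·(-19) = 6
  c_8 = 0·10 + 0·14 + (0)·(-14) + 1·4 + 0·18 + 0·26 + (0)·(-29) + (0)·(-19) = 4
Base-11 expansion of each c_i:
  c_1 = 10 = 10·11^0
  c_2 = 10 = 10·11^0
  c_3 = 7 = 7·11^0
  c_4 = 6 = 6·11^0
  c_5 = 10 = 10·11^0
  c_6 = 1 = 1·11^0
  c_7 = 6 = 6·11^0
  c_8 = 4 = 4·11^0
p-restricted factor λ_0 = (10, 10, 7, 6, 10, 1, 6, 4)

((10, 10, 7, 6, 10, 1, 6, 4),)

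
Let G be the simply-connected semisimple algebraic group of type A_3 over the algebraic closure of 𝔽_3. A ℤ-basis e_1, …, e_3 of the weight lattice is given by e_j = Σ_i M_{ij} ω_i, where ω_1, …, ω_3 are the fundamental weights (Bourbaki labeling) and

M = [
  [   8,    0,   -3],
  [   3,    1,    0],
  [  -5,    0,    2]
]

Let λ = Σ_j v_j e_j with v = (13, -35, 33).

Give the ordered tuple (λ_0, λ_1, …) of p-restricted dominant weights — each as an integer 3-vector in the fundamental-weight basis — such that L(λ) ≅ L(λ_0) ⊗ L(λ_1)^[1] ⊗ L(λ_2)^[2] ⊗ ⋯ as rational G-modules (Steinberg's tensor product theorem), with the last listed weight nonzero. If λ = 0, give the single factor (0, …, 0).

Change of basis e → ω: c = M·v where v = (13, -35, 33):
  c_1 = 8*13 + 0*-35 + -3*33 = 5
  c_2 = 3*13 + 1*-35 + 0*33 = 4
  c_3 = -5*13 + 0*-35 + 2*33 = 1
Base-3 expansion of each c_i:
  c_1 = 5 = 2·3^0 + 1·3^1
  c_2 = 4 = 1·3^0 + 1·3^1
  c_3 = 1 = 1·3^0
p-restricted factor λ_0 = (2, 1, 1)
p-restricted factor λ_1 = (1, 1, 0)

((2, 1, 1), (1, 1, 0))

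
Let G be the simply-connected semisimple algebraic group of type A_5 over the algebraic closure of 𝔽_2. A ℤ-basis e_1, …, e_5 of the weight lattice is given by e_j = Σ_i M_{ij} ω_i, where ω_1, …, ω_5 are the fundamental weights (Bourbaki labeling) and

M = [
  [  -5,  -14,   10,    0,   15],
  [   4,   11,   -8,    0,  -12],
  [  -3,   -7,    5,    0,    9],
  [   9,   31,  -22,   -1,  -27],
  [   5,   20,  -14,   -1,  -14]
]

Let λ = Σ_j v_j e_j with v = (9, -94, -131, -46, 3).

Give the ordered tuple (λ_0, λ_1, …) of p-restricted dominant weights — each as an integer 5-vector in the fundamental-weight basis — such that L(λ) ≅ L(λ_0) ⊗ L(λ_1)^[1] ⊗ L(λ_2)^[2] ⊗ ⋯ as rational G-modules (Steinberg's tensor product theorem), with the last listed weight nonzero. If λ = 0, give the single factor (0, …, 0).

((0, 0, 1, 0, 1), (1, 1, 1, 1, 1), (1, 1, 0, 1, 0), (0, 1, 0, 1, 0))

Converting to the ω-basis (c_i = row i of M dotted with v = (9, -94, -131, -46, 3)):
  c_1 = (-5)·(9) + (-14)·(-94) + (10)·(-131) + (0)·(-46) + (15)·(3) = 6
  c_2 = (4)·(9) + (11)·(-94) + (-8)·(-131) + (0)·(-46) + (-12)·(3) = 14
  c_3 = (-3)·(9) + (-7)·(-94) + (5)·(-131) + (0)·(-46) + (9)·(3) = 3
  c_4 = (9)·(9) + (31)·(-94) + (-22)·(-131) + (-1)·(-46) + (-27)·(3) = 14
  c_5 = (5)·(9) + (20)·(-94) + (-14)·(-131) + (-1)·(-46) + (-14)·(3) = 3
p = 2; digits c_i = Σ_j d_{ij}·2^j, 0 ≤ d_{ij} < 2:
  c_1 = 6 = 0·2^0 + 1·2^1 + 1·2^2
  c_2 = 14 = 0·2^0 + 1·2^1 + 1·2^2 + 1·2^3
  c_3 = 3 = 1·2^0 + 1·2^1
  c_4 = 14 = 0·2^0 + 1·2^1 + 1·2^2 + 1·2^3
  c_5 = 3 = 1·2^0 + 1·2^1
p-restricted factor λ_0 = (0, 0, 1, 0, 1)
p-restricted factor λ_1 = (1, 1, 1, 1, 1)
p-restricted factor λ_2 = (1, 1, 0, 1, 0)
p-restricted factor λ_3 = (0, 1, 0, 1, 0)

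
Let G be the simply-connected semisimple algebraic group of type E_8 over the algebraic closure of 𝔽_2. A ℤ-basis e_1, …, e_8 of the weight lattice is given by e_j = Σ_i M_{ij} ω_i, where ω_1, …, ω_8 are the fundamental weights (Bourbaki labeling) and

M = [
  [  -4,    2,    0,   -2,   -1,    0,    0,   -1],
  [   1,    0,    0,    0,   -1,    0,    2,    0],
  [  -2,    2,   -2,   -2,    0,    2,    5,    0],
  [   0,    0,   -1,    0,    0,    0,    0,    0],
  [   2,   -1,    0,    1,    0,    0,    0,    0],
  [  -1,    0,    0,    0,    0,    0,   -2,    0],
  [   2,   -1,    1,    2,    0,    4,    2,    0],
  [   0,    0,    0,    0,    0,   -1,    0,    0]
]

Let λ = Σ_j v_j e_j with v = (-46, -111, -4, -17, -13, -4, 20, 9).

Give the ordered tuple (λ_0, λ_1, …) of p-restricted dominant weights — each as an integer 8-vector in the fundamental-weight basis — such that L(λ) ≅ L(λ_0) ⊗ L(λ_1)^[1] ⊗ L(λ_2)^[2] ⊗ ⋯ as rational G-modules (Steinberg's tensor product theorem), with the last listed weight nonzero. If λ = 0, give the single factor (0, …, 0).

Change of basis e → ω: c = M·v where v = (-46, -111, -4, -17, -13, -4, 20, 9):
  c_1 = (-4)·(-46) + (2)·(-111) + (0)·(-4) + (-2)·(-17) + (-1)·(-13) + (0)·(-4) + (0)·(20) + (-1)·(9) = 0
  c_2 = (1)·(-46) + (0)·(-111) + (0)·(-4) + (0)·(-17) + (-1)·(-13) + (0)·(-4) + (2)·(20) + (0)·(9) = 7
  c_3 = (-2)·(-46) + (2)·(-111) + (-2)·(-4) + (-2)·(-17) + (0)·(-13) + (2)·(-4) + (5)·(20) + (0)·(9) = 4
  c_4 = (0)·(-46) + (0)·(-111) + (-1)·(-4) + (0)·(-17) + (0)·(-13) + (0)·(-4) + (0)·(20) + (0)·(9) = 4
  c_5 = (2)·(-46) + (-1)·(-111) + (0)·(-4) + (1)·(-17) + (0)·(-13) + (0)·(-4) + (0)·(20) + (0)·(9) = 2
  c_6 = (-1)·(-46) + (0)·(-111) + (0)·(-4) + (0)·(-17) + (0)·(-13) + (0)·(-4) + (-2)·(20) + (0)·(9) = 6
  c_7 = (2)·(-46) + (-1)·(-111) + (1)·(-4) + (2)·(-17) + (0)·(-13) + (4)·(-4) + (2)·(20) + (0)·(9) = 5
  c_8 = (0)·(-46) + (0)·(-111) + (0)·(-4) + (0)·(-17) + (0)·(-13) + (-1)·(-4) + (0)·(20) + (0)·(9) = 4
p = 2; digits c_i = Σ_j d_{ij}·2^j, 0 ≤ d_{ij} < 2:
  c_1 = 0
  c_2 = 7 = 1·2^0 + 1·2^1 + 1·2^2
  c_3 = 4 = 0·2^0 + 0·2^1 + 1·2^2
  c_4 = 4 = 0·2^0 + 0·2^1 + 1·2^2
  c_5 = 2 = 0·2^0 + 1·2^1
  c_6 = 6 = 0·2^0 + 1·2^1 + 1·2^2
  c_7 = 5 = 1·2^0 + 0·2^1 + 1·2^2
  c_8 = 4 = 0·2^0 + 0·2^1 + 1·2^2
Factor λ_0 = (0, 1, 0, 0, 0, 0, 1, 0)
Factor λ_1 = (0, 1, 0, 0, 1, 1, 0, 0)
Factor λ_2 = (0, 1, 1, 1, 0, 1, 1, 1)

((0, 1, 0, 0, 0, 0, 1, 0), (0, 1, 0, 0, 1, 1, 0, 0), (0, 1, 1, 1, 0, 1, 1, 1))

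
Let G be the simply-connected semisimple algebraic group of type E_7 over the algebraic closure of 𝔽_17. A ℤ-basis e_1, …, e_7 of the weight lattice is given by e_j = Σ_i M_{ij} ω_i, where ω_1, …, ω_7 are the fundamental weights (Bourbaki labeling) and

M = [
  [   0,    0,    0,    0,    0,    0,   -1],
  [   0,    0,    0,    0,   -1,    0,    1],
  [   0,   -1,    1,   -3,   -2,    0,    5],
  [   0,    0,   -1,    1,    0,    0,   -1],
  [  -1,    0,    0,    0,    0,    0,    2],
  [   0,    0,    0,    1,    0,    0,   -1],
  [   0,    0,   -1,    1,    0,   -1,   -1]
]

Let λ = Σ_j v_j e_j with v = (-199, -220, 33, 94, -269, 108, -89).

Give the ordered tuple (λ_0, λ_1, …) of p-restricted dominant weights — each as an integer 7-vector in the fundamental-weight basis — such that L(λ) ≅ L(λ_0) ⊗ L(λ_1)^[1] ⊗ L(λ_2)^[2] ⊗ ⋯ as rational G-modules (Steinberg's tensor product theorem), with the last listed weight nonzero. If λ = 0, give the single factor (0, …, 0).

ω-coordinates c = M·v, v = (-199, -220, 33, 94, -269, 108, -89):
  c_1 = (0)·(-199) + (0)·(-220) + 0·33 + 0·94 + (0)·(-269) + 0·108 + (-1)·(-89) = 89
  c_2 = (0)·(-199) + (0)·(-220) + 0·33 + 0·94 + (-1)·(-269) + 0·108 + (1)·(-89) = 180
  c_3 = (0)·(-199) + (-1)·(-220) + 1·33 + (-3)·(94) + (-2)·(-269) + 0·108 + (5)·(-89) = 64
  c_4 = (0)·(-199) + (0)·(-220) + (-1)·(33) + 1·94 + (0)·(-269) + 0·108 + (-1)·(-89) = 150
  c_5 = (-1)·(-199) + (0)·(-220) + 0·33 + 0·94 + (0)·(-269) + 0·108 + (2)·(-89) = 21
  c_6 = (0)·(-199) + (0)·(-220) + 0·33 + 1·94 + (0)·(-269) + 0·108 + (-1)·(-89) = 183
  c_7 = (0)·(-199) + (0)·(-220) + (-1)·(33) + 1·94 + (0)·(-269) + (-1)·(108) + (-1)·(-89) = 42
p = 17; digits c_i = Σ_j d_{ij}·17^j, 0 ≤ d_{ij} < 17:
  c_1 = 89 = 4·17^0 + 5·17^1
  c_2 = 180 = 10·17^0 + 10·17^1
  c_3 = 64 = 13·17^0 + 3·17^1
  c_4 = 150 = 14·17^0 + 8·17^1
  c_5 = 21 = 4·17^0 + 1·17^1
  c_6 = 183 = 13·17^0 + 10·17^1
  c_7 = 42 = 8·17^0 + 2·17^1
Factor λ_0 = (4, 10, 13, 14, 4, 13, 8)
Factor λ_1 = (5, 10, 3, 8, 1, 10, 2)

((4, 10, 13, 14, 4, 13, 8), (5, 10, 3, 8, 1, 10, 2))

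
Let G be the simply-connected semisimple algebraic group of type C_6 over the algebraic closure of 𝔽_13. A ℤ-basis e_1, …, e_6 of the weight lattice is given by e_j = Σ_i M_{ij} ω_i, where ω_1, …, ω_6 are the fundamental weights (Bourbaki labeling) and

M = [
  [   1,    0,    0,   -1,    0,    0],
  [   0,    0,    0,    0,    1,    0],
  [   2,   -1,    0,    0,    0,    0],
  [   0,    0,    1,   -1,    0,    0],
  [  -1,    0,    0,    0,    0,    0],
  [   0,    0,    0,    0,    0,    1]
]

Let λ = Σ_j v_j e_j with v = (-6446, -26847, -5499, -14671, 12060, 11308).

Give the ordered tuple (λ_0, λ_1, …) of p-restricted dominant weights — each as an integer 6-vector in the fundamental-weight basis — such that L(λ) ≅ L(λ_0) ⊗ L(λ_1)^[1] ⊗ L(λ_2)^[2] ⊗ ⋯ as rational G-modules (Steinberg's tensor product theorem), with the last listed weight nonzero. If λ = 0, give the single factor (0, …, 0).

ω-coordinates c = M·v, v = (-6446, -26847, -5499, -14671, 12060, 11308):
  c_1 = 1*-6446 + 0*-26847 + 0*-5499 + -1*-14671 + 0*12060 + 0*11308 = 8225
  c_2 = 0*-6446 + 0*-26847 + 0*-5499 + 0*-14671 + 1*12060 + 0*11308 = 12060
  c_3 = 2*-6446 + -1*-26847 + 0*-5499 + 0*-14671 + 0*12060 + 0*11308 = 13955
  c_4 = 0*-6446 + 0*-26847 + 1*-5499 + -1*-14671 + 0*12060 + 0*11308 = 9172
  c_5 = -1*-6446 + 0*-26847 + 0*-5499 + 0*-14671 + 0*12060 + 0*11308 = 6446
  c_6 = 0*-6446 + 0*-26847 + 0*-5499 + 0*-14671 + 0*12060 + 1*11308 = 11308
Base-13 expansion of each c_i:
  c_1 = 8225 = 9·13^0 + 8·13^1 + 9·13^2 + 3·13^3
  c_2 = 12060 = 9·13^0 + 4·13^1 + 6·13^2 + 5·13^3
  c_3 = 13955 = 6·13^0 + 7·13^1 + 4·13^2 + 6·13^3
  c_4 = 9172 = 7·13^0 + 3·13^1 + 2·13^2 + 4·13^3
  c_5 = 6446 = 11·13^0 + 1·13^1 + 12·13^2 + 2·13^3
  c_6 = 11308 = 11·13^0 + 11·13^1 + 1·13^2 + 5·13^3
λ_0 = (9, 9, 6, 7, 11, 11)
λ_1 = (8, 4, 7, 3, 1, 11)
λ_2 = (9, 6, 4, 2, 12, 1)
λ_3 = (3, 5, 6, 4, 2, 5)

((9, 9, 6, 7, 11, 11), (8, 4, 7, 3, 1, 11), (9, 6, 4, 2, 12, 1), (3, 5, 6, 4, 2, 5))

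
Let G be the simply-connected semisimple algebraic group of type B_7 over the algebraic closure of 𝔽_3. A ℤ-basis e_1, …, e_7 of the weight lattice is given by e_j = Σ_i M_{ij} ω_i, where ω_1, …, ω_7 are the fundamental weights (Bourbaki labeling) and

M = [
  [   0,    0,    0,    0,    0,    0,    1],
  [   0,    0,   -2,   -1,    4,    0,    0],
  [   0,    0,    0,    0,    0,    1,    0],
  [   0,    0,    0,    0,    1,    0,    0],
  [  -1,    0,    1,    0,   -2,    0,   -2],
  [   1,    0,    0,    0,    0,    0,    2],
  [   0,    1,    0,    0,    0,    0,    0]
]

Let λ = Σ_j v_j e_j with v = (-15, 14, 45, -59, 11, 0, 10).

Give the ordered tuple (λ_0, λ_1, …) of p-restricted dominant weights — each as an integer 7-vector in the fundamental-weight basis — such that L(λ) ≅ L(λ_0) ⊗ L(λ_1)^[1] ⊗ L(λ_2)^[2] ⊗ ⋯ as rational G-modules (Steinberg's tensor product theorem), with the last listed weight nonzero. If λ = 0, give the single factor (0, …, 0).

((1, 1, 0, 2, 0, 2, 2), (0, 1, 0, 0, 0, 1, 1), (1, 1, 0, 1, 2, 0, 1))

Compute c_i = Σ_j M_{ij} v_j with v = (-15, 14, 45, -59, 11, 0, 10):
  c_1 = (0)·(-15) + (0)·(14) + (0)·(45) + (0)·(-59) + (0)·(11) + (0)·(0) + (1)·(10) = 10
  c_2 = (0)·(-15) + (0)·(14) + (-2)·(45) + (-1)·(-59) + (4)·(11) + (0)·(0) + (0)·(10) = 13
  c_3 = (0)·(-15) + (0)·(14) + (0)·(45) + (0)·(-59) + (0)·(11) + (1)·(0) + (0)·(10) = 0
  c_4 = (0)·(-15) + (0)·(14) + (0)·(45) + (0)·(-59) + (1)·(11) + (0)·(0) + (0)·(10) = 11
  c_5 = (-1)·(-15) + (0)·(14) + (1)·(45) + (0)·(-59) + (-2)·(11) + (0)·(0) + (-2)·(10) = 18
  c_6 = (1)·(-15) + (0)·(14) + (0)·(45) + (0)·(-59) + (0)·(11) + (0)·(0) + (2)·(10) = 5
  c_7 = (0)·(-15) + (1)·(14) + (0)·(45) + (0)·(-59) + (0)·(11) + (0)·(0) + (0)·(10) = 14
Base-3 expansion of each c_i:
  c_1 = 10 = 1·3^0 + 0·3^1 + 1·3^2
  c_2 = 13 = 1·3^0 + 1·3^1 + 1·3^2
  c_3 = 0
  c_4 = 11 = 2·3^0 + 0·3^1 + 1·3^2
  c_5 = 18 = 0·3^0 + 0·3^1 + 2·3^2
  c_6 = 5 = 2·3^0 + 1·3^1
  c_7 = 14 = 2·3^0 + 1·3^1 + 1·3^2
p-restricted factor λ_0 = (1, 1, 0, 2, 0, 2, 2)
p-restricted factor λ_1 = (0, 1, 0, 0, 0, 1, 1)
p-restricted factor λ_2 = (1, 1, 0, 1, 2, 0, 1)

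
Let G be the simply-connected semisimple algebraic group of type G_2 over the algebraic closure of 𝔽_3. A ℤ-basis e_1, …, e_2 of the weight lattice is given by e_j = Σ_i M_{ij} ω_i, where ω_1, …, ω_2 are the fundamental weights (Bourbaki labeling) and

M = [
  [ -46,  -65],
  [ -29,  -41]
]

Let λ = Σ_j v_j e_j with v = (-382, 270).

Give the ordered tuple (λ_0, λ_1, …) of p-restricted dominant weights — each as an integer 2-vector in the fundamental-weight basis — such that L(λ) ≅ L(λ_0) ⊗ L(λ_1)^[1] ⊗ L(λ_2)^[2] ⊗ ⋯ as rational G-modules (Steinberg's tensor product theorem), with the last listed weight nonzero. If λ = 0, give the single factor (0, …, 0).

Converting to the ω-basis (c_i = row i of M dotted with v = (-382, 270)):
  c_1 = (-46)·(-382) + (-65)·(270) = 22
  c_2 = (-29)·(-382) + (-41)·(270) = 8
Writing each c_i in base p = 3:
  c_1 = 22 = 1·3^0 + 1·3^1 + 2·3^2
  c_2 = 8 = 2·3^0 + 2·3^1
p-restricted factor λ_0 = (1, 2)
p-restricted factor λ_1 = (1, 2)
p-restricted factor λ_2 = (2, 0)

((1, 2), (1, 2), (2, 0))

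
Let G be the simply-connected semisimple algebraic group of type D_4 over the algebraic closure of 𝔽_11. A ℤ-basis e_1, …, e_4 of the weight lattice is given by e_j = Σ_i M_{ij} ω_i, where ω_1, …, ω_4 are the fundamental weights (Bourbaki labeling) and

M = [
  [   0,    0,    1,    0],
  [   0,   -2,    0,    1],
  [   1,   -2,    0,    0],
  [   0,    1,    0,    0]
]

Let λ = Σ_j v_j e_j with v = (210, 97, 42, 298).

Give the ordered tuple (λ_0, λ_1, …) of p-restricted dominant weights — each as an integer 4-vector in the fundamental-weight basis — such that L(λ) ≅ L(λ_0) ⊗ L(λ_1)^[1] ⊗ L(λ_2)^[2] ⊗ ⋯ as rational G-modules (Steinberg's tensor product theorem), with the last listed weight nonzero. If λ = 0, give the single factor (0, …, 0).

((9, 5, 5, 9), (3, 9, 1, 8))

Converting to the ω-basis (c_i = row i of M dotted with v = (210, 97, 42, 298)):
  c_1 = 0*210 + 0*97 + 1*42 + 0*298 = 42
  c_2 = 0*210 + -2*97 + 0*42 + 1*298 = 104
  c_3 = 1*210 + -2*97 + 0*42 + 0*298 = 16
  c_4 = 0*210 + 1*97 + 0*42 + 0*298 = 97
Writing each c_i in base p = 11:
  c_1 = 42 = 9·11^0 + 3·11^1
  c_2 = 104 = 5·11^0 + 9·11^1
  c_3 = 16 = 5·11^0 + 1·11^1
  c_4 = 97 = 9·11^0 + 8·11^1
Factor λ_0 = (9, 5, 5, 9)
Factor λ_1 = (3, 9, 1, 8)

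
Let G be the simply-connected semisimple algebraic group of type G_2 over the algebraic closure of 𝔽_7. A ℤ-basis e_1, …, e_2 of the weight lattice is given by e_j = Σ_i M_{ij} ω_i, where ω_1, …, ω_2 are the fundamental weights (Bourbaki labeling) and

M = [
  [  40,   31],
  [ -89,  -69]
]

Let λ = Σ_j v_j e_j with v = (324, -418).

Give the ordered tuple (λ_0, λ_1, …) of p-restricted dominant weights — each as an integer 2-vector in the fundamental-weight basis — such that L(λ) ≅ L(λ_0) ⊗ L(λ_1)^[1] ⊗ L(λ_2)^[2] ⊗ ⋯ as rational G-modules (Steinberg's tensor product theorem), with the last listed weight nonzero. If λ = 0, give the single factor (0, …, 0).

Change of basis e → ω: c = M·v where v = (324, -418):
  c_1 = 40*324 + 31*-418 = 2
  c_2 = -89*324 + -69*-418 = 6
Expand coordinatewise in base 7:
  c_1 = 2 = 2·7^0
  c_2 = 6 = 6·7^0
λ_0 = (2, 6)

((2, 6),)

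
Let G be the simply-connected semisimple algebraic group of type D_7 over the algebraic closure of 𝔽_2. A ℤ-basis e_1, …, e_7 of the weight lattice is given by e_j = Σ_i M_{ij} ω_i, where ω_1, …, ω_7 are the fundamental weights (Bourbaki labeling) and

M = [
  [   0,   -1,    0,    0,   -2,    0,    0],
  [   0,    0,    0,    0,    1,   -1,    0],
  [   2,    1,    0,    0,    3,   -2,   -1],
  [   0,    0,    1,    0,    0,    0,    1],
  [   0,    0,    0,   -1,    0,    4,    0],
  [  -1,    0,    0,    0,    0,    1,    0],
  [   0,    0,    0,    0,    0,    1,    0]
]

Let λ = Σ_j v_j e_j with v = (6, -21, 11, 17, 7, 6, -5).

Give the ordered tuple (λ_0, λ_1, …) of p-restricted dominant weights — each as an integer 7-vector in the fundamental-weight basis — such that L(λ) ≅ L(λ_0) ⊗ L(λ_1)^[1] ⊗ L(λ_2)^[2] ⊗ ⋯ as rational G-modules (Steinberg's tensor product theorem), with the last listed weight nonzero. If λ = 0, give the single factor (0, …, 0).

((1, 1, 1, 0, 1, 0, 0), (1, 0, 0, 1, 1, 0, 1), (1, 0, 1, 1, 1, 0, 1))

Compute c_i = Σ_j M_{ij} v_j with v = (6, -21, 11, 17, 7, 6, -5):
  c_1 = 0·6 + (-1)·(-21) + 0·11 + 0·17 + (-2)·(7) + 0·6 + (0)·(-5) = 7
  c_2 = 0·6 + (0)·(-21) + 0·11 + 0·17 + 1·7 + (-1)·(6) + (0)·(-5) = 1
  c_3 = 2·6 + (1)·(-21) + 0·11 + 0·17 + 3·7 + (-2)·(6) + (-1)·(-5) = 5
  c_4 = 0·6 + (0)·(-21) + 1·11 + 0·17 + 0·7 + 0·6 + (1)·(-5) = 6
  c_5 = 0·6 + (0)·(-21) + 0·11 + (-1)·(17) + 0·7 + 4·6 + (0)·(-5) = 7
  c_6 = (-1)·(6) + (0)·(-21) + 0·11 + 0·17 + 0·7 + 1·6 + (0)·(-5) = 0
  c_7 = 0·6 + (0)·(-21) + 0·11 + 0·17 + 0·7 + 1·6 + (0)·(-5) = 6
Writing each c_i in base p = 2:
  c_1 = 7 = 1·2^0 + 1·2^1 + 1·2^2
  c_2 = 1 = 1·2^0
  c_3 = 5 = 1·2^0 + 0·2^1 + 1·2^2
  c_4 = 6 = 0·2^0 + 1·2^1 + 1·2^2
  c_5 = 7 = 1·2^0 + 1·2^1 + 1·2^2
  c_6 = 0
  c_7 = 6 = 0·2^0 + 1·2^1 + 1·2^2
λ_0 = (1, 1, 1, 0, 1, 0, 0)
λ_1 = (1, 0, 0, 1, 1, 0, 1)
λ_2 = (1, 0, 1, 1, 1, 0, 1)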